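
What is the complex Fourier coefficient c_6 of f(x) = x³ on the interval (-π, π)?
Compute the real Fourier coefficients first: a_6 = 0, b_6 = 1/18 - π^2/3.
Then c_6 = (a_6 − i·b_6)/2 = -i/36 + i·π^2/6.

Final answer: -i/36 + i·π^2/6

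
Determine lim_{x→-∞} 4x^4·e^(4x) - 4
The product is a 0·∞ indeterminate form at x → -∞.
Rewrite the product as 4x^4 / e^(-4x) (an ∞/∞ form) and apply L'Hôpital, or use the standard hierarchy e^(4|x|) ≫ |x^4| as x → -∞.
The indeterminate product → 0, so the limit = -4.

Final answer: -4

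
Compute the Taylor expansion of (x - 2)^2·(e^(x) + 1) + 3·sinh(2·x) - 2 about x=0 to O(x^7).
x^6/72 + 5·x^5/6 + 11·x^3/3 + 2·x + 6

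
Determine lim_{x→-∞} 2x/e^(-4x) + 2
The quotient is an ∞/∞ indeterminate form as x → -∞.
Compare growth rates of the dominant terms (exponentials ≫ polynomials ≫ logarithms), or apply L'Hôpital's rule; the quotient → 0.
Adding the constant: 0 + 2 = 2. Limit = 2.

Final answer: 2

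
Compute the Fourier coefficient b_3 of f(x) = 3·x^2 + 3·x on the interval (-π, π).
b_3 = (1/π) ∫_{-π}^{π} f(x)·sin(3x) dx.
Evaluate the integral (use parity and integration by parts as needed): b_3 = 2.

Final answer: 2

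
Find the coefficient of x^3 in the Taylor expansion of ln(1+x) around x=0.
Expand to order 3: ln(1+x) = x^3/3 - x^2/2 + x + O(x^4).
The coefficient of x^3 is 1/3.

Final answer: 1/3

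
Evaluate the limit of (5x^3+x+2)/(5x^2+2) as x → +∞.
This is an ∞/∞ indeterminate form as x → +∞.
Divide numerator and denominator by x^3 and let the lower-order terms vanish; the numerator's degree 3 exceeds the denominator's degree 2, so the quotient diverges.
Limit = ∞.

Final answer: ∞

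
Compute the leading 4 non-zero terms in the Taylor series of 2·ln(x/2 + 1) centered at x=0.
-x^4/32 + x^3/12 - x^2/4 + x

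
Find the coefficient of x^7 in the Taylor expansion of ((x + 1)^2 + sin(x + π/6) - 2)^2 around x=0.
Expand to order 7: ((x + 1)^2 + sin(x + π/6) - 2)^2 = x^7·(-1/360 + 11·√(3)/5040) + x^6·(-√(3)·(-4 - √(3))/240 + 19/360) + x^5·(1/12 - 13·√(3)/120) + x^4·(√(3)·(-4 - √(3))/12 + 13/24) + x^3·(5·√(3)/6 + 3) + x^2·(-3/4 + (-4 - √(3))^2/4) + x·(-2 - √(3)/2) + 1/4 + O(x^8).
The coefficient of x^7 is -1/360 + 11·√(3)/5040.

Final answer: -1/360 + 11·√(3)/5040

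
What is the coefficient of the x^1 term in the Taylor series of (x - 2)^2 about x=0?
Expand to order 1: (x - 2)^2 = 4 - 4·x + O(x^2).
The coefficient of x^1 is -4.

Final answer: -4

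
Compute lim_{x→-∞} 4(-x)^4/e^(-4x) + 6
The quotient is an ∞/∞ indeterminate form as x → -∞.
Compare growth rates of the dominant terms (exponentials ≫ polynomials ≫ logarithms), or apply L'Hôpital's rule; the quotient → 0.
Adding the constant: 0 + 6 = 6. Limit = 6.

Final answer: 6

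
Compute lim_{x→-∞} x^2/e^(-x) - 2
The quotient is an ∞/∞ indeterminate form as x → -∞.
Compare growth rates of the dominant terms (exponentials ≫ polynomials ≫ logarithms), or apply L'Hôpital's rule; the quotient → 0.
Adding the constant: 0 - 2 = -2. Limit = -2.

Final answer: -2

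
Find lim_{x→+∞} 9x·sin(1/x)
As x → +∞: let u = 1/x → 0⁺; then 9·x·sin(1/x) = 9·1·sin(u)/u → 9·1·1 = 9.
Limit = 9.

Final answer: 9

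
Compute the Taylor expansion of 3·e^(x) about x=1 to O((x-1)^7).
3·e + 3·e·(x - 1) + 3·e·(x - 1)^2/2 + e·(x - 1)^3/2 + e·(x - 1)^4/8 + e·(x - 1)^5/40 + e·(x - 1)^6/240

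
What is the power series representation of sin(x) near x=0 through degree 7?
-x^7/5040 + x^5/120 - x^3/6 + x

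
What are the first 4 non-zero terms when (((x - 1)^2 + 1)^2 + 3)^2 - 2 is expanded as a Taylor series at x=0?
-184·x^3 + 176·x^2 - 112·x + 47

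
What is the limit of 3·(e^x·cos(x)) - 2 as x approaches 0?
Direct substitution at x = 0 gives 1.

Final answer: 1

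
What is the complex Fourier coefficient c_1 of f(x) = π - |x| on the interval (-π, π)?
Compute the real Fourier coefficients first: a_1 = 4/π, b_1 = 0.
Then c_1 = (a_1 − i·b_1)/2 = 2/π.

Final answer: 2/π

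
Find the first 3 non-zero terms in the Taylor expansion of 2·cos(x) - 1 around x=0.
x^4/12 - x^2 + 1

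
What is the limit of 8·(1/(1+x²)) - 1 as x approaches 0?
Direct substitution at x = 0 gives 7.

Final answer: 7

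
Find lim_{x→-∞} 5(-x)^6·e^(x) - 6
The product is a 0·∞ indeterminate form at x → -∞.
Rewrite the product as 5(-x)^6 / e^(-x) (an ∞/∞ form) and apply L'Hôpital, or use the standard hierarchy e^(|x|) ≫ |(-x)^6| as x → -∞.
The indeterminate product → 0, so the limit = -6.

Final answer: -6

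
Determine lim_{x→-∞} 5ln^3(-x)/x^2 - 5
The quotient is an ∞/∞ indeterminate form as x → -∞.
Compare growth rates of the dominant terms (exponentials ≫ polynomials ≫ logarithms), or apply L'Hôpital's rule; the quotient → 0.
Adding the constant: 0 - 5 = -5. Limit = -5.

Final answer: -5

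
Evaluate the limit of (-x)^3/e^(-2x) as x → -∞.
This is an ∞/∞ indeterminate form as x → -∞.
Compare growth rates of the dominant terms (exponentials ≫ polynomials ≫ logarithms), or apply L'Hôpital's rule; the quotient → 0.
Limit = 0.

Final answer: 0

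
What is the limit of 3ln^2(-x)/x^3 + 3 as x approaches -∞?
The quotient is an ∞/∞ indeterminate form as x → -∞.
Compare growth rates of the dominant terms (exponentials ≫ polynomials ≫ logarithms), or apply L'Hôpital's rule; the quotient → 0.
Adding the constant: 0 + 3 = 3. Limit = 3.

Final answer: 3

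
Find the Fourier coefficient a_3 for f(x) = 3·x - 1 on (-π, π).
a_3 = (1/π) ∫_{-π}^{π} f(x)·cos(3x) dx.
Evaluate the integral (use parity and integration by parts as needed): a_3 = 0.

Final answer: 0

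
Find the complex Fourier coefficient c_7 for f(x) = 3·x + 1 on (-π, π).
Compute the real Fourier coefficients first: a_7 = 0, b_7 = 6/7.
Then c_7 = (a_7 − i·b_7)/2 = -3·i/7.

Final answer: -3·i/7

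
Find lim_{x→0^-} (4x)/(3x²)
Both numerator and denominator → 0 as x → 0^-; this is a 0/0 indeterminate form.
Expand each to leading order near x = 0: numerator ~ 4·x, denominator ~ 3·x^2.
The limit of the ratio is -∞.

Final answer: -∞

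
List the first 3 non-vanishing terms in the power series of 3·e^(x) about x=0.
3·x^2/2 + 3·x + 3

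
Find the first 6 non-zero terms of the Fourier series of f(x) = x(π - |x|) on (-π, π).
8·sin(x)/π + 8·sin(3·x)/(27·π) + 8·sin(5·x)/(125·π) + 8·sin(7·x)/(343·π) + 8·sin(9·x)/(729·π) + 8·sin(11·x)/(1331·π)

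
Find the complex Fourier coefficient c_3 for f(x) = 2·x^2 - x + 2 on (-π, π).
Compute the real Fourier coefficients first: a_3 = -8/9, b_3 = -2/3.
Then c_3 = (a_3 − i·b_3)/2 = -4/9 + i/3.

Final answer: -4/9 + i/3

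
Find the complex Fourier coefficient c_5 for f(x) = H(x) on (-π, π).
Compute the real Fourier coefficients first: a_5 = 0, b_5 = 2/(5·π).
Then c_5 = (a_5 − i·b_5)/2 = -i/(5·π).

Final answer: -i/(5·π)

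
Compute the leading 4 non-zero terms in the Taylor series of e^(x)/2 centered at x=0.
x^3/12 + x^2/4 + x/2 + 1/2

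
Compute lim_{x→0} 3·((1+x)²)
Direct substitution at x = 0 gives 3.

Final answer: 3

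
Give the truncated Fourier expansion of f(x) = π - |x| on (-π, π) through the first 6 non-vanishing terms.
4·cos(x)/π + 4·cos(3·x)/(9·π) + 4·cos(5·x)/(25·π) + 4·cos(7·x)/(49·π) + 4·cos(9·x)/(81·π) + π/2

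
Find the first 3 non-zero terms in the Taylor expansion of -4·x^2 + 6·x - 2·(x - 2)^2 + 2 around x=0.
-6·x^2 + 14·x - 6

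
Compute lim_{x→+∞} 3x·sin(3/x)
As x → +∞: let u = 3/x → 0⁺; then 3·x·sin(3/x) = 3·3·sin(u)/u → 3·3·1 = 9.
Limit = 9.

Final answer: 9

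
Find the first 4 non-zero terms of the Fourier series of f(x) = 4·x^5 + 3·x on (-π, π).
(-160·π^2 + 8·π^4 + 966)·sin(x) + (-4·π^4 - 33 + 20·π^2)·sin(2·x) + (-160·π^2/27 + 482/81 + 8·π^4/3)·sin(3·x) + (-2·π^4 - 39/16 + 5·π^2/2)·sin(4·x)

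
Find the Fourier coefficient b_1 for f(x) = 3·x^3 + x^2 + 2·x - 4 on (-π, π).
b_1 = (1/π) ∫_{-π}^{π} f(x)·sin(1x) dx.
Evaluate the integral (use parity and integration by parts as needed): b_1 = -32 + 6·π^2.

Final answer: -32 + 6·π^2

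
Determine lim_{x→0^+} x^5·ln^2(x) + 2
The product is a 0·∞ indeterminate form at x → 0⁺.
Rewrite the product as ln^2(x) / x^(-5) and apply L'Hôpital, or use the standard hierarchy x^(-5) ≫ |ln x|^2 as x → 0⁺.
The indeterminate product → 0, so the limit = 2.

Final answer: 2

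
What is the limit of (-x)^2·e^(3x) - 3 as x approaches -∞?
The product is a 0·∞ indeterminate form at x → -∞.
Rewrite the product as (-x)^2 / e^(-3x) (an ∞/∞ form) and apply L'Hôpital, or use the standard hierarchy e^(3|x|) ≫ |(-x)^2| as x → -∞.
The indeterminate product → 0, so the limit = -3.

Final answer: -3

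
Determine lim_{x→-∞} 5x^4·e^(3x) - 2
The product is a 0·∞ indeterminate form at x → -∞.
Rewrite the product as 5x^4 / e^(-3x) (an ∞/∞ form) and apply L'Hôpital, or use the standard hierarchy e^(3|x|) ≫ |x^4| as x → -∞.
The indeterminate product → 0, so the limit = -2.

Final answer: -2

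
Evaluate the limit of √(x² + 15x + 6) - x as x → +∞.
This is an ∞ − ∞ indeterminate form.
Multiply and divide by the conjugate √(x²+15x + 6) + x; the x² terms cancel, leaving (15x + 6)/(√(x²+15x + 6)+x) → 15/2.
Limit = 15/2.

Final answer: 15/2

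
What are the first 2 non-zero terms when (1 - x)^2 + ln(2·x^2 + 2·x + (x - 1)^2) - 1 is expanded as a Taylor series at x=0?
4·x^2 - 2·x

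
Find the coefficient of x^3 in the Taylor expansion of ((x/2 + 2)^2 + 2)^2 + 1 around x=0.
Expand to order 3: ((x/2 + 2)^2 + 2)^2 + 1 = x^3 + 7·x^2 + 24·x + 37 + O(x^4).
The coefficient of x^3 is 1.

Final answer: 1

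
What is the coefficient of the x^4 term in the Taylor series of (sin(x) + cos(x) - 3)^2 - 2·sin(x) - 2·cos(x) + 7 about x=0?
Expand to order 4: (sin(x) + cos(x) - 3)^2 - 2·sin(x) - 2·cos(x) + 7 = -x^4/3 + 4·x^2 - 6·x + 9 + O(x^5).
The coefficient of x^4 is -1/3.

Final answer: -1/3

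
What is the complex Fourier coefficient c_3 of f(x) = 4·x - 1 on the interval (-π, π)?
Compute the real Fourier coefficients first: a_3 = 0, b_3 = 8/3.
Then c_3 = (a_3 − i·b_3)/2 = -4·i/3.

Final answer: -4·i/3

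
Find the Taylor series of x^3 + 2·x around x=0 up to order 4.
x^3 + 2·x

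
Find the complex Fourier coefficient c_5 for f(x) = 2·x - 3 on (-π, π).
Compute the real Fourier coefficients first: a_5 = 0, b_5 = 4/5.
Then c_5 = (a_5 − i·b_5)/2 = -2·i/5.

Final answer: -2·i/5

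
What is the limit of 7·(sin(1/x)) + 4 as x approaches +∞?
Evaluate the dominant behaviour as x → +∞; each term tends to a finite value or vanishes.
Limit = 4.

Final answer: 4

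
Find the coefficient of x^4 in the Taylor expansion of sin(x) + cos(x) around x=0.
Expand to order 4: sin(x) + cos(x) = x^4/24 - x^3/6 - x^2/2 + x + 1 + O(x^5).
The coefficient of x^4 is 1/24.

Final answer: 1/24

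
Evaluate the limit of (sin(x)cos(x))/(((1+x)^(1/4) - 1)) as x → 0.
Both numerator and denominator → 0 as x → 0; this is a 0/0 indeterminate form.
Expand each to leading order near x = 0: numerator ~ x, denominator ~ x/4.
The limit of the ratio is 4.

Final answer: 4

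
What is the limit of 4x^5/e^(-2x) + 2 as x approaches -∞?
The quotient is an ∞/∞ indeterminate form as x → -∞.
Compare growth rates of the dominant terms (exponentials ≫ polynomials ≫ logarithms), or apply L'Hôpital's rule; the quotient → 0.
Adding the constant: 0 + 2 = 2. Limit = 2.

Final answer: 2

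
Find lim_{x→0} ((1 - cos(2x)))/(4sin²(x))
Both numerator and denominator → 0 as x → 0; this is a 0/0 indeterminate form.
Expand each to leading order near x = 0: numerator ~ 2·x^2, denominator ~ 4·x^2.
The limit of the ratio is 1/2.

Final answer: 1/2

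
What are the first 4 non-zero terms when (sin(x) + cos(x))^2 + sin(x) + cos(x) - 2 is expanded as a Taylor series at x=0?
x^4/24 - 3·x^3/2 - x^2/2 + 3·x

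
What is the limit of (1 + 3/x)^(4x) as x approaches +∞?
As x → +∞: write (1 + 3/x)^(4x) = ((1 + 3/x)^x)^4 → (e^3)^4 = e^12.
Limit = e^(12).

Final answer: e^(12)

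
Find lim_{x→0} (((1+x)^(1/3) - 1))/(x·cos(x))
Both numerator and denominator → 0 as x → 0; this is a 0/0 indeterminate form.
Expand each to leading order near x = 0: numerator ~ x/3, denominator ~ x.
The limit of the ratio is 1/3.

Final answer: 1/3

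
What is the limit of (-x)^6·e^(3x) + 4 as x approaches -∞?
The product is a 0·∞ indeterminate form at x → -∞.
Rewrite the product as (-x)^6 / e^(-3x) (an ∞/∞ form) and apply L'Hôpital, or use the standard hierarchy e^(3|x|) ≫ |(-x)^6| as x → -∞.
The indeterminate product → 0, so the limit = 4.

Final answer: 4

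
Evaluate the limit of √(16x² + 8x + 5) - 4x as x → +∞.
As x → +∞: multiply by the conjugate to get (8x+5)/(√(16x²+8x+5)+4x); the denominator ~ 8x, so the limit is 8/8 = 1.
Limit = 1.

Final answer: 1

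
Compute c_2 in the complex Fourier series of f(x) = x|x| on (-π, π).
Compute the real Fourier coefficients first: a_2 = 0, b_2 = -π.
Then c_2 = (a_2 − i·b_2)/2 = i·π/2.

Final answer: i·π/2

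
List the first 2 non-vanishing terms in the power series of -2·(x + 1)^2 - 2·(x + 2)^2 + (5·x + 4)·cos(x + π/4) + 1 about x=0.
x·(-12 + √(2)/2) - 9 + 2·√(2)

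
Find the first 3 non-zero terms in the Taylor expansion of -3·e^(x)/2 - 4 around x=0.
-3·x^2/4 - 3·x/2 - 11/2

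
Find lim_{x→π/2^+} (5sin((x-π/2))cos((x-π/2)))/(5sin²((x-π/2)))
Both numerator and denominator → 0 as x → π/2^+; this is a 0/0 indeterminate form.
Expand each to leading order near x = π/2: numerator ~ 5·(x - π/2), denominator ~ 5·(x - π/2)^2.
The limit of the ratio is ∞.

Final answer: ∞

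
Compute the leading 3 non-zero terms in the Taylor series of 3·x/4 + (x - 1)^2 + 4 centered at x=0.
x^2 - 5·x/4 + 5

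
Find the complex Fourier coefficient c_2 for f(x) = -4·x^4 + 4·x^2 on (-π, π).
Compute the real Fourier coefficients first: a_2 = 16 - 8·π^2, b_2 = 0.
Then c_2 = (a_2 − i·b_2)/2 = 8 - 4·π^2.

Final answer: 8 - 4·π^2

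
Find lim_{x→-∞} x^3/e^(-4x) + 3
The quotient is an ∞/∞ indeterminate form as x → -∞.
Compare growth rates of the dominant terms (exponentials ≫ polynomials ≫ logarithms), or apply L'Hôpital's rule; the quotient → 0.
Adding the constant: 0 + 3 = 3. Limit = 3.

Final answer: 3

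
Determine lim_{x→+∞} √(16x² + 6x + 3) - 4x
As x → +∞: multiply by the conjugate to get (6x+3)/(√(16x²+6x+3)+4x); the denominator ~ 8x, so the limit is 6/8 = 3/4.
Limit = 3/4.

Final answer: 3/4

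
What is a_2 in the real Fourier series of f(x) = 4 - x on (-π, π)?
a_2 = (1/π) ∫_{-π}^{π} f(x)·cos(2x) dx.
Evaluate the integral (use parity and integration by parts as needed): a_2 = 0.

Final answer: 0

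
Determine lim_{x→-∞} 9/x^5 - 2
Evaluate the dominant behaviour as x → -∞; each term tends to a finite value or vanishes.
Limit = -2.

Final answer: -2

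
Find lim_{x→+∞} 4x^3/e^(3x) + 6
The quotient is an ∞/∞ indeterminate form as x → +∞.
The exponential denominator e^(3x) dominates the polynomial numerator (e^x ≫ x^3 as x → ∞), so the quotient → 0.
Adding the constant: 0 + 6 = 6. Limit = 6.

Final answer: 6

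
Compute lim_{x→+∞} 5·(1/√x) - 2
Evaluate the dominant behaviour as x → +∞; each term tends to a finite value or vanishes.
Limit = -2.

Final answer: -2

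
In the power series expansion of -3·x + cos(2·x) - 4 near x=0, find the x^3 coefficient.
Expand to order 3: -3·x + cos(2·x) - 4 = -2·x^2 - 3·x - 3 + O(x^4).
The coefficient of x^3 is 0.

Final answer: 0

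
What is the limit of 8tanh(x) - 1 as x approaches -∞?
Evaluate the dominant behaviour as x → -∞; each term tends to a finite value or vanishes.
Limit = -9.

Final answer: -9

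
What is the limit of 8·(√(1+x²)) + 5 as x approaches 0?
Direct substitution at x = 0 gives 13.

Final answer: 13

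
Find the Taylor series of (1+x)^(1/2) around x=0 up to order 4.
-5·x^4/128 + x^3/16 - x^2/8 + x/2 + 1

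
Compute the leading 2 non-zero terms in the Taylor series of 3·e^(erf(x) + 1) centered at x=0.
6·e·x/√(π) + 3·e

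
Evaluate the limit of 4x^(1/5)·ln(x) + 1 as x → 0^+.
The product is a 0·∞ indeterminate form at x → 0⁺.
Rewrite the product as 4·ln(x) / x^(-1/5) and apply L'Hôpital, or use the standard hierarchy x^(-1/5) ≫ |ln x| as x → 0⁺.
The indeterminate product → 0, so the limit = 1.

Final answer: 1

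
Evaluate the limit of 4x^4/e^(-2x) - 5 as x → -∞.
The quotient is an ∞/∞ indeterminate form as x → -∞.
Compare growth rates of the dominant terms (exponentials ≫ polynomials ≫ logarithms), or apply L'Hôpital's rule; the quotient → 0.
Adding the constant: 0 - 5 = -5. Limit = -5.

Final answer: -5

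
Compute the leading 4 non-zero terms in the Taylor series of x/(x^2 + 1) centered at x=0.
-x^7 + x^5 - x^3 + x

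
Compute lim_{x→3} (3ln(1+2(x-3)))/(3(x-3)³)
Both numerator and denominator → 0 as x → 3; this is a 0/0 indeterminate form.
Expand each to leading order near x = 3: numerator ~ 6·(x - 3), denominator ~ 3·(x - 3)^3.
The limit of the ratio is ∞.

Final answer: ∞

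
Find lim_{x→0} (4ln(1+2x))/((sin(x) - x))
Both numerator and denominator → 0 as x → 0; this is a 0/0 indeterminate form.
Expand each to leading order near x = 0: numerator ~ 8·x, denominator ~ -x^3/6.
The limit of the ratio is -∞.

Final answer: -∞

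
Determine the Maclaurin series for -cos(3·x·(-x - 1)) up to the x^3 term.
9·x^3 + 9·x^2/2 - 1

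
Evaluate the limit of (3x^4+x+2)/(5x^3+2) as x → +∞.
This is an ∞/∞ indeterminate form as x → +∞.
Divide numerator and denominator by x^4 and let the lower-order terms vanish; the numerator's degree 4 exceeds the denominator's degree 3, so the quotient diverges.
Limit = ∞.

Final answer: ∞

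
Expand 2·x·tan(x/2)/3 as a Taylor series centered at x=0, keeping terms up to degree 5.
x^4/36 + x^2/3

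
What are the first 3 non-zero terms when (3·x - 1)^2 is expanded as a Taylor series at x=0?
9·x^2 - 6·x + 1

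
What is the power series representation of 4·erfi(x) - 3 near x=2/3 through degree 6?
-3 + 4·erfi(2/3) + 8·e^(4/9)·(x - 2/3)/√(π) + 16·e^(4/9)·(x - 2/3)^2/(3·√(π)) + 136·e^(4/9)·(x - 2/3)^3/(27·√(π)) + 280·e^(4/9)·(x - 2/3)^4/(81·√(π)) + 2956·e^(4/9)·(x - 2/3)^5/(1215·√(π)) + 15992·e^(4/9)·(x - 2/3)^6/(10935·√(π))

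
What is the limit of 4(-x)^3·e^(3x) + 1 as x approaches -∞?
The product is a 0·∞ indeterminate form at x → -∞.
Rewrite the product as 4(-x)^3 / e^(-3x) (an ∞/∞ form) and apply L'Hôpital, or use the standard hierarchy e^(3|x|) ≫ |(-x)^3| as x → -∞.
The indeterminate product → 0, so the limit = 1.

Final answer: 1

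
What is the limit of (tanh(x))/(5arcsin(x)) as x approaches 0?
Both numerator and denominator → 0 as x → 0; this is a 0/0 indeterminate form.
Expand each to leading order near x = 0: numerator ~ x, denominator ~ 5·x.
The limit of the ratio is 1/5.

Final answer: 1/5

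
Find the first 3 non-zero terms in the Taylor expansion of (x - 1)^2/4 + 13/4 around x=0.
x^2/4 - x/2 + 7/2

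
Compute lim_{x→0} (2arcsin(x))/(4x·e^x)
Both numerator and denominator → 0 as x → 0; this is a 0/0 indeterminate form.
Expand each to leading order near x = 0: numerator ~ 2·x, denominator ~ 4·x.
The limit of the ratio is 1/2.

Final answer: 1/2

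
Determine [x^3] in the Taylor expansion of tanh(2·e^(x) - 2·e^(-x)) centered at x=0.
-62/3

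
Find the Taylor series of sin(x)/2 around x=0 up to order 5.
x^5/240 - x^3/12 + x/2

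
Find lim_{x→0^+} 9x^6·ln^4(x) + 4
The product is a 0·∞ indeterminate form at x → 0⁺.
Rewrite the product as 9·ln^4(x) / x^(-6) and apply L'Hôpital, or use the standard hierarchy x^(-6) ≫ |ln x|^4 as x → 0⁺.
The indeterminate product → 0, so the limit = 4.

Final answer: 4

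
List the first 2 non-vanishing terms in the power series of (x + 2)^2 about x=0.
4·x + 4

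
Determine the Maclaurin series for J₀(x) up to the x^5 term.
x^4/64 - x^2/4 + 1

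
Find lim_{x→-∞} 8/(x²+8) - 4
Evaluate the dominant behaviour as x → -∞; each term tends to a finite value or vanishes.
Limit = -4.

Final answer: -4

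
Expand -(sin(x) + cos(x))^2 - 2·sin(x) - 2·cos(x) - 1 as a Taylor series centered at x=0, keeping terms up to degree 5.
-17·x^5/60 - x^4/12 + 5·x^3/3 + x^2 - 4·x - 4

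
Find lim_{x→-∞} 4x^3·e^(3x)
This is a 0·∞ indeterminate form at x → -∞.
Rewrite the product as 4x^3 / e^(-3x) (an ∞/∞ form) and apply L'Hôpital, or use the standard hierarchy e^(3|x|) ≫ |x^3| as x → -∞.
The indeterminate product → 0, so the limit = 0.

Final answer: 0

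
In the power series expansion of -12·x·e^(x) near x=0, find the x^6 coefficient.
Expand to order 6: -12·x·e^(x) = -x^6/10 - x^5/2 - 2·x^4 - 6·x^3 - 12·x^2 - 12·x + O(x^7).
The coefficient of x^6 is -1/10.

Final answer: -1/10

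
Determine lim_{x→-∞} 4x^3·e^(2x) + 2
The product is a 0·∞ indeterminate form at x → -∞.
Rewrite the product as 4x^3 / e^(-2x) (an ∞/∞ form) and apply L'Hôpital, or use the standard hierarchy e^(2|x|) ≫ |x^3| as x → -∞.
The indeterminate product → 0, so the limit = 2.

Final answer: 2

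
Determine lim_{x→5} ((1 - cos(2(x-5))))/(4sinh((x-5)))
Both numerator and denominator → 0 as x → 5; this is a 0/0 indeterminate form.
Expand each to leading order near x = 5: numerator ~ 2·(x - 5)^2, denominator ~ 4·(x - 5).
The limit of the ratio is 0.

Final answer: 0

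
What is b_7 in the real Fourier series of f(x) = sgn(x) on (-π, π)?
b_7 = (1/π) ∫_{-π}^{π} f(x)·sin(7x) dx.
Evaluate the integral (use parity and integration by parts as needed): b_7 = 4/(7·π).

Final answer: 4/(7·π)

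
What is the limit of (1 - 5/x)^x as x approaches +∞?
As x → +∞: this is the defining limit (1 - 5/x)^x → e^(-5).
Limit = e^(-5).

Final answer: e^(-5)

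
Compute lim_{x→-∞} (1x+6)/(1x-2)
Evaluate the dominant behaviour as x → -∞; each term tends to a finite value or vanishes.
Limit = 1.

Final answer: 1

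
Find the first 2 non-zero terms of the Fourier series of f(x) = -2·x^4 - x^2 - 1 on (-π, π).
(-92 + 16·π^2)·cos(x) - 2·π^4/5 - π^2/3 - 1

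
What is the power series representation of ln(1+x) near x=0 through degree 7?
x^7/7 - x^6/6 + x^5/5 - x^4/4 + x^3/3 - x^2/2 + x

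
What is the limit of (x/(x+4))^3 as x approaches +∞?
As x → +∞: x/(x+4) = 1/(1 + 4/x) → 1, and the 3rd power of a limit-1 base also → 1.
Limit = 1.

Final answer: 1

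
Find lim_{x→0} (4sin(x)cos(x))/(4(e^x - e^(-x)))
Both numerator and denominator → 0 as x → 0; this is a 0/0 indeterminate form.
Expand each to leading order near x = 0: numerator ~ 4·x, denominator ~ 8·x.
The limit of the ratio is 1/2.

Final answer: 1/2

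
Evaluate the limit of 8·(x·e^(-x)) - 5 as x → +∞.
Evaluate the dominant behaviour as x → +∞; each term tends to a finite value or vanishes.
Limit = -5.

Final answer: -5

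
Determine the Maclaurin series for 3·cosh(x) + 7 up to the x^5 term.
x^4/8 + 3·x^2/2 + 10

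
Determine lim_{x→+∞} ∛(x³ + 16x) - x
This is an ∞ − ∞ indeterminate form.
Multiply by (A² + AB + B²)/(A² + AB + B²) where A = ∛(x³+16x), B = x to use A³ − B³ = (A−B)(A²+AB+B²); the x³ terms cancel, leaving (16x)/(A²+AB+B²) with denominator ~ 3x², so the limit is 0.
Limit = 0.

Final answer: 0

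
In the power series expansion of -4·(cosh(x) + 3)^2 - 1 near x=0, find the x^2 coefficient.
-16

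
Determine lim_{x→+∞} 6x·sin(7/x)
As x → +∞: let u = 7/x → 0⁺; then 6·x·sin(7/x) = 6·7·sin(u)/u → 6·7·1 = 42.
Limit = 42.

Final answer: 42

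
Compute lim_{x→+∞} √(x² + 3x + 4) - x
This is an ∞ − ∞ indeterminate form.
Multiply and divide by the conjugate √(x²+3x + 4) + x; the x² terms cancel, leaving (3x + 4)/(√(x²+3x + 4)+x) → 3/2.
Limit = 3/2.

Final answer: 3/2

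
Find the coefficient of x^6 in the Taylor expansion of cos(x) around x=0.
Expand to order 6: cos(x) = -x^6/720 + x^4/24 - x^2/2 + 1 + O(x^7).
The coefficient of x^6 is -1/720.

Final answer: -1/720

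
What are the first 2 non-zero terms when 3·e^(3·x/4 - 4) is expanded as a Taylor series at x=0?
9·x·e^(-4)/4 + 3·e^(-4)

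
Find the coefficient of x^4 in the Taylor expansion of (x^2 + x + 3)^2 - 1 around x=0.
Expand to order 4: (x^2 + x + 3)^2 - 1 = x^4 + 2·x^3 + 7·x^2 + 6·x + 8 + O(x^5).
The coefficient of x^4 is 1.

Final answer: 1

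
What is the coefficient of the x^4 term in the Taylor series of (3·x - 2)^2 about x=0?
Expand to order 4: (3·x - 2)^2 = 9·x^2 - 12·x + 4 + O(x^5).
The coefficient of x^4 is 0.

Final answer: 0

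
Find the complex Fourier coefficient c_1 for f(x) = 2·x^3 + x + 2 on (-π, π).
Compute the real Fourier coefficients first: a_1 = 0, b_1 = -22 + 4·π^2.
Then c_1 = (a_1 − i·b_1)/2 = -2·i·π^2 + 11·i.

Final answer: -2·i·π^2 + 11·i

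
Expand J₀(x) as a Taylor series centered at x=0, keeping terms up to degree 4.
x^4/64 - x^2/4 + 1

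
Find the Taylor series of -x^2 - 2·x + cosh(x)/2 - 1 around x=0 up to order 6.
x^6/1440 + x^4/48 - 3·x^2/4 - 2·x - 1/2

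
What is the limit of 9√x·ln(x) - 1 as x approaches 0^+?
The product is a 0·∞ indeterminate form at x → 0⁺.
Rewrite the product as 9·ln(x) / x^(-1/2) and apply L'Hôpital, or use the standard hierarchy x^(-1/2) ≫ |ln x| as x → 0⁺.
The indeterminate product → 0, so the limit = -1.

Final answer: -1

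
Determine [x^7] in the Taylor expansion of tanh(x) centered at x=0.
Expand to order 7: tanh(x) = -17·x^7/315 + 2·x^5/15 - x^3/3 + x + O(x^8).
The coefficient of x^7 is -17/315.

Final answer: -17/315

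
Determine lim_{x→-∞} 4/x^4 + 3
Evaluate the dominant behaviour as x → -∞; each term tends to a finite value or vanishes.
Limit = 3.

Final answer: 3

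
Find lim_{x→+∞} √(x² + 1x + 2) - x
As x → +∞: multiply by the conjugate to get (1x+2)/(√(x²+1x+2)+x); the denominator ~ 2x, so the limit is 1/2.
Limit = 1/2.

Final answer: 1/2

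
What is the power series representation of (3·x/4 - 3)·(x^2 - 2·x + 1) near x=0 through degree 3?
3·x^3/4 - 9·x^2/2 + 27·x/4 - 3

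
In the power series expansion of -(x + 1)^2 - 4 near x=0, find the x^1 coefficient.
Expand to order 1: -(x + 1)^2 - 4 = -2·x - 5 + O(x^2).
The coefficient of x^1 is -2.

Final answer: -2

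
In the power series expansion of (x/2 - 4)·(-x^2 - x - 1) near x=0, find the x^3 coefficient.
Expand to order 3: (x/2 - 4)·(-x^2 - x - 1) = -x^3/2 + 7·x^2/2 + 7·x/2 + 4 + O(x^4).
The coefficient of x^3 is -1/2.

Final answer: -1/2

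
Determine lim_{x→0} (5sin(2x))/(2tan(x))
Both numerator and denominator → 0 as x → 0; this is a 0/0 indeterminate form.
Expand each to leading order near x = 0: numerator ~ 10·x, denominator ~ 2·x.
The limit of the ratio is 5.

Final answer: 5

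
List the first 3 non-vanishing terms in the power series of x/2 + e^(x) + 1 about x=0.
x^2/2 + 3·x/2 + 2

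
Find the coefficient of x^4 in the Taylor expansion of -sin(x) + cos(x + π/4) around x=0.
Expand to order 4: -sin(x) + cos(x + π/4) = √(2)·x^4/48 + x^3·(√(2)/12 + 1/6) - √(2)·x^2/4 + x·(-1 - √(2)/2) + √(2)/2 + O(x^5).
The coefficient of x^4 is √(2)/48.

Final answer: √(2)/48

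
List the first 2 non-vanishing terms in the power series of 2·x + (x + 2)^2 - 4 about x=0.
x^2 + 6·x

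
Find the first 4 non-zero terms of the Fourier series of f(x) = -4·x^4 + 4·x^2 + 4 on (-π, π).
(-208 + 32·π^2)·cos(x) + (16 - 8·π^2)·cos(2·x) + (-112/27 + 32·π^2/9)·cos(3·x) - 4·π^4/5 + 4 + 4·π^2/3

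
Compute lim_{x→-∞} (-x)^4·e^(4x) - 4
The product is a 0·∞ indeterminate form at x → -∞.
Rewrite the product as (-x)^4 / e^(-4x) (an ∞/∞ form) and apply L'Hôpital, or use the standard hierarchy e^(4|x|) ≫ |(-x)^4| as x → -∞.
The indeterminate product → 0, so the limit = -4.

Final answer: -4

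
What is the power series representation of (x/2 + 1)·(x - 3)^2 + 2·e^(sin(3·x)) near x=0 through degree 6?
-243·x^6/40 - 162·x^5/5 - 81·x^4/4 + x^3/2 + 7·x^2 + 9·x/2 + 11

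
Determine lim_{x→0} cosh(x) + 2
Direct substitution at x = 0 gives 3.

Final answer: 3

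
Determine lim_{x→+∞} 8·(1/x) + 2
Evaluate the dominant behaviour as x → +∞; each term tends to a finite value or vanishes.
Limit = 2.

Final answer: 2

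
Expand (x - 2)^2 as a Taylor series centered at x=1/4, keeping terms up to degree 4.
49/16 - 7·(x - 1/4)/2 + (x - 1/4)^2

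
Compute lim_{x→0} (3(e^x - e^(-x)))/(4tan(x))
Both numerator and denominator → 0 as x → 0; this is a 0/0 indeterminate form.
Expand each to leading order near x = 0: numerator ~ 6·x, denominator ~ 4·x.
The limit of the ratio is 3/2.

Final answer: 3/2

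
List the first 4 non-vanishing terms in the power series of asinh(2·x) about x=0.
-40·x^7/7 + 12·x^5/5 - 4·x^3/3 + 2·x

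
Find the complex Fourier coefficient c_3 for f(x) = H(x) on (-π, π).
Compute the real Fourier coefficients first: a_3 = 0, b_3 = 2/(3·π).
Then c_3 = (a_3 − i·b_3)/2 = -i/(3·π).

Final answer: -i/(3·π)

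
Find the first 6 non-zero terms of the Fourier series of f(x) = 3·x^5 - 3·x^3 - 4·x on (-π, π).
(-126·π^2 + 6·π^4 + 748)·sin(x) + (-3·π^4 - 23 + 18·π^2)·sin(2·x) + (-58·π^2/9 + 44/27 + 2·π^4)·sin(3·x) + (-3·π^4/2 + 47/64 + 27·π^2/8)·sin(4·x) + (-54·π^2/25 - 676/625 + 6·π^4/5)·sin(5·x) + (-π^4 + 29/27 + 14·π^2/9)·sin(6·x)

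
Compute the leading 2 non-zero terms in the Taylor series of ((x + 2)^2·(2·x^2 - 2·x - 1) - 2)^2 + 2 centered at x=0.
144·x + 38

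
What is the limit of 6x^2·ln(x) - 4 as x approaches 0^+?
The product is a 0·∞ indeterminate form at x → 0⁺.
Rewrite the product as 6·ln(x) / x^(-2) and apply L'Hôpital, or use the standard hierarchy x^(-2) ≫ |ln x| as x → 0⁺.
The indeterminate product → 0, so the limit = -4.

Final answer: -4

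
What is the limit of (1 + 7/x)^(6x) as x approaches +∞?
As x → +∞: write (1 + 7/x)^(6x) = ((1 + 7/x)^x)^6 → (e^7)^6 = e^42.
Limit = e^(42).

Final answer: e^(42)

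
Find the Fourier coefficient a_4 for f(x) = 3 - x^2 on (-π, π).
a_4 = (1/π) ∫_{-π}^{π} f(x)·cos(4x) dx.
Evaluate the integral (use parity and integration by parts as needed): a_4 = -1/4.

Final answer: -1/4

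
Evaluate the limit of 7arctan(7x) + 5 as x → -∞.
Evaluate the dominant behaviour as x → -∞; each term tends to a finite value or vanishes.
Limit = 5 - 7·π/2.

Final answer: 5 - 7·π/2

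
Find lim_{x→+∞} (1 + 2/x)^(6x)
As x → +∞: write (1 + 2/x)^(6x) = ((1 + 2/x)^x)^6 → (e^2)^6 = e^12.
Limit = e^(12).

Final answer: e^(12)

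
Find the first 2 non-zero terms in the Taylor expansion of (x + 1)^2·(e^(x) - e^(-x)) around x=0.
4·x^2 + 2·x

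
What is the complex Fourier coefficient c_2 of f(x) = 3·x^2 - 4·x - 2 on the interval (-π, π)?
Compute the real Fourier coefficients first: a_2 = 3, b_2 = 4.
Then c_2 = (a_2 − i·b_2)/2 = 3/2 - 2·i.

Final answer: 3/2 - 2·i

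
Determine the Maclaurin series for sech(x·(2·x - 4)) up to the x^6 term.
-12016·x^6/45 - 320·x^5/3 + 154·x^4/3 + 8·x^3 - 8·x^2 + 1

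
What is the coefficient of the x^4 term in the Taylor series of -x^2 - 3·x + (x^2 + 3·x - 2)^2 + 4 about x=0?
Expand to order 4: -x^2 - 3·x + (x^2 + 3·x - 2)^2 + 4 = x^4 + 6·x^3 + 4·x^2 - 15·x + 8 + O(x^5).
The coefficient of x^4 is 1.

Final answer: 1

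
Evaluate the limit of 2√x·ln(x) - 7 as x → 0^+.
The product is a 0·∞ indeterminate form at x → 0⁺.
Rewrite the product as 2·ln(x) / x^(-1/2) and apply L'Hôpital, or use the standard hierarchy x^(-1/2) ≫ |ln x| as x → 0⁺.
The indeterminate product → 0, so the limit = -7.

Final answer: -7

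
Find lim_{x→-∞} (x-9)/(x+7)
Evaluate the dominant behaviour as x → -∞; each term tends to a finite value or vanishes.
Limit = 1.

Final answer: 1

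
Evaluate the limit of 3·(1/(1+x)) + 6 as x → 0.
Direct substitution at x = 0 gives 9.

Final answer: 9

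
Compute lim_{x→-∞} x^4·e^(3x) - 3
The product is a 0·∞ indeterminate form at x → -∞.
Rewrite the product as x^4 / e^(-3x) (an ∞/∞ form) and apply L'Hôpital, or use the standard hierarchy e^(3|x|) ≫ |x^4| as x → -∞.
The indeterminate product → 0, so the limit = -3.

Final answer: -3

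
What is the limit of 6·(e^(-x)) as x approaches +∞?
Evaluate the dominant behaviour as x → +∞; each term tends to a finite value or vanishes.
Limit = 0.

Final answer: 0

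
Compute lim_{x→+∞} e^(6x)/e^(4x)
This is an ∞/∞ indeterminate form as x → +∞.
Rewrite e^(6x)/e^(4x) = e^((6−4)x) = e^(2x); the exponent coefficient is 2 > 0 so e^(2x) → ∞.
Limit = ∞.

Final answer: ∞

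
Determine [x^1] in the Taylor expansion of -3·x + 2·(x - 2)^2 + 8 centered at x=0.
Expand to order 1: -3·x + 2·(x - 2)^2 + 8 = 16 - 11·x + O(x^2).
The coefficient of x^1 is -11.

Final answer: -11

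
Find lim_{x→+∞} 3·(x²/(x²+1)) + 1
Evaluate the dominant behaviour as x → +∞; each term tends to a finite value or vanishes.
Limit = 4.

Final answer: 4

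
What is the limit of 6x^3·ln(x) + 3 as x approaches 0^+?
The product is a 0·∞ indeterminate form at x → 0⁺.
Rewrite the product as 6·ln(x) / x^(-3) and apply L'Hôpital, or use the standard hierarchy x^(-3) ≫ |ln x| as x → 0⁺.
The indeterminate product → 0, so the limit = 3.

Final answer: 3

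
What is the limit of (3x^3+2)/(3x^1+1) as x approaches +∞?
This is an ∞/∞ indeterminate form as x → +∞.
Divide numerator and denominator by x^3 and let the lower-order terms vanish; the numerator's degree 3 exceeds the denominator's degree 1, so the quotient diverges.
Limit = ∞.

Final answer: ∞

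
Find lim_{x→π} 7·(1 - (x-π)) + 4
Direct substitution at x = π gives 11.

Final answer: 11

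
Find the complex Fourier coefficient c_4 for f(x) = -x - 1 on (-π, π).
Compute the real Fourier coefficients first: a_4 = 0, b_4 = 1/2.
Then c_4 = (a_4 − i·b_4)/2 = -i/4.

Final answer: -i/4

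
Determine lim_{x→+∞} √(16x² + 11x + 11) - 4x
As x → +∞: multiply by the conjugate to get (11x+11)/(√(16x²+11x+11)+4x); the denominator ~ 8x, so the limit is 11/8.
Limit = 11/8.

Final answer: 11/8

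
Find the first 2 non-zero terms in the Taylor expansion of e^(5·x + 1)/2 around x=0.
5·e·x/2 + e/2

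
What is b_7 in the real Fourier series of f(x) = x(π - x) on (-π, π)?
b_7 = (1/π) ∫_{-π}^{π} f(x)·sin(7x) dx.
Evaluate the integral (use parity and integration by parts as needed): b_7 = 2·π/7.

Final answer: 2·π/7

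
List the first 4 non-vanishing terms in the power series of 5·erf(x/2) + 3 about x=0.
x^5/(32·√(π)) - 5·x^3/(12·√(π)) + 5·x/√(π) + 3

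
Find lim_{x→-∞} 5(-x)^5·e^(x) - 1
The product is a 0·∞ indeterminate form at x → -∞.
Rewrite the product as 5(-x)^5 / e^(-x) (an ∞/∞ form) and apply L'Hôpital, or use the standard hierarchy e^(|x|) ≫ |(-x)^5| as x → -∞.
The indeterminate product → 0, so the limit = -1.

Final answer: -1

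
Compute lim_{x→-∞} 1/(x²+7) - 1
Evaluate the dominant behaviour as x → -∞; each term tends to a finite value or vanishes.
Limit = -1.

Final answer: -1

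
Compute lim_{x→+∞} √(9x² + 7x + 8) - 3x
As x → +∞: multiply by the conjugate to get (7x+8)/(√(9x²+7x+8)+3x); the denominator ~ 6x, so the limit is 7/6.
Limit = 7/6.

Final answer: 7/6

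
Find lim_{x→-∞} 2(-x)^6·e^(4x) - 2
The product is a 0·∞ indeterminate form at x → -∞.
Rewrite the product as 2(-x)^6 / e^(-4x) (an ∞/∞ form) and apply L'Hôpital, or use the standard hierarchy e^(4|x|) ≫ |(-x)^6| as x → -∞.
The indeterminate product → 0, so the limit = -2.

Final answer: -2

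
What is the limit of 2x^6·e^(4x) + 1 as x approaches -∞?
The product is a 0·∞ indeterminate form at x → -∞.
Rewrite the product as 2x^6 / e^(-4x) (an ∞/∞ form) and apply L'Hôpital, or use the standard hierarchy e^(4|x|) ≫ |x^6| as x → -∞.
The indeterminate product → 0, so the limit = 1.

Final answer: 1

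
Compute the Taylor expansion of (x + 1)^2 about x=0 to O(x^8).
x^2 + 2·x + 1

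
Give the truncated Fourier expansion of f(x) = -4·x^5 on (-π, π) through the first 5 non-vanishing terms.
(-960 - 8·π^4 + 160·π^2)·sin(x) + (-20·π^2 + 30 + 4·π^4)·sin(2·x) + (-8·π^4/3 - 320/81 + 160·π^2/27)·sin(3·x) + (-5·π^2/2 + 15/16 + 2·π^4)·sin(4·x) + (-8·π^4/5 - 192/625 + 32·π^2/25)·sin(5·x)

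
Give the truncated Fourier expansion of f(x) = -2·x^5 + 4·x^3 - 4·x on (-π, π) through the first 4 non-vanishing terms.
(-536 - 4·π^4 + 88·π^2)·sin(x) + (-14·π^2 + 25 + 2·π^4)·sin(2·x) + (-4·π^4/3 - 520/81 + 152·π^2/27)·sin(3·x) + (-13·π^2/4 + 103/32 + π^4)·sin(4·x)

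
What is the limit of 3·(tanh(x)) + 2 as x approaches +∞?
Evaluate the dominant behaviour as x → +∞; each term tends to a finite value or vanishes.
Limit = 5.

Final answer: 5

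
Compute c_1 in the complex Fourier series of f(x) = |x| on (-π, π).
Compute the real Fourier coefficients first: a_1 = -4/π, b_1 = 0.
Then c_1 = (a_1 − i·b_1)/2 = -2/π.

Final answer: -2/π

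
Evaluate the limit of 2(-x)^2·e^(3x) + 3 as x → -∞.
The product is a 0·∞ indeterminate form at x → -∞.
Rewrite the product as 2(-x)^2 / e^(-3x) (an ∞/∞ form) and apply L'Hôpital, or use the standard hierarchy e^(3|x|) ≫ |(-x)^2| as x → -∞.
The indeterminate product → 0, so the limit = 3.

Final answer: 3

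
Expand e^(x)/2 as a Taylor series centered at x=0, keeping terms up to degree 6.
x^6/1440 + x^5/240 + x^4/48 + x^3/12 + x^2/4 + x/2 + 1/2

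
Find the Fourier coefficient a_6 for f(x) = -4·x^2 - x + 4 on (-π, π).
a_6 = (1/π) ∫_{-π}^{π} f(x)·cos(6x) dx.
Evaluate the integral (use parity and integration by parts as needed): a_6 = -4/9.

Final answer: -4/9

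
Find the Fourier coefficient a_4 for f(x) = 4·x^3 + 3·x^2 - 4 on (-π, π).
a_4 = (1/π) ∫_{-π}^{π} f(x)·cos(4x) dx.
Evaluate the integral (use parity and integration by parts as needed): a_4 = 3/4.

Final answer: 3/4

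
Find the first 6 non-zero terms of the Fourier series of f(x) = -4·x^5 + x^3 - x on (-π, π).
(-974 - 8·π^4 + 162·π^2)·sin(x) + (-21·π^2 + 65/2 + 4·π^4)·sin(2·x) + (-8·π^4/3 - 410/81 + 178·π^2/27)·sin(3·x) + (-3·π^2 + 13/8 + 2·π^4)·sin(4·x) + (-8·π^4/5 - 502/625 + 42·π^2/25)·sin(5·x) + (-29·π^2/27 + 83/162 + 4·π^4/3)·sin(6·x)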